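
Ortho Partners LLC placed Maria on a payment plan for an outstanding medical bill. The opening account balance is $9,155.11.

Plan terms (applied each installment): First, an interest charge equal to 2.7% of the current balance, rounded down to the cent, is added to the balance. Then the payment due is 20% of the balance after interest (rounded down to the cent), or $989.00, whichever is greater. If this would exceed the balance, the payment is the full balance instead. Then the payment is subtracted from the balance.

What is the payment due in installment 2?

$1,544.98

# | Opening | Interest | Payment | End bal
1 | $9,155.11 | $247.18 | $1,880.45 | $7,521.84
2 | $7,521.84 | $203.08 | $1,544.98 | $6,179.94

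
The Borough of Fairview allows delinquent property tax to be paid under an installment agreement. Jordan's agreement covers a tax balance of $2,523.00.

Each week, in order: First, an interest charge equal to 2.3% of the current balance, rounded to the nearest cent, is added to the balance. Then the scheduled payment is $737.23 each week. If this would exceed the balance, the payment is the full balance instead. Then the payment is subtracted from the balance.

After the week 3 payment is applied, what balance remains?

$438.18

# | Opening | Interest | Payment | End bal
1 | $2,523.00 | $58.03 | $737.23 | $1,843.80
2 | $1,843.80 | $42.41 | $737.23 | $1,148.98
3 | $1,148.98 | $26.43 | $737.23 | $438.18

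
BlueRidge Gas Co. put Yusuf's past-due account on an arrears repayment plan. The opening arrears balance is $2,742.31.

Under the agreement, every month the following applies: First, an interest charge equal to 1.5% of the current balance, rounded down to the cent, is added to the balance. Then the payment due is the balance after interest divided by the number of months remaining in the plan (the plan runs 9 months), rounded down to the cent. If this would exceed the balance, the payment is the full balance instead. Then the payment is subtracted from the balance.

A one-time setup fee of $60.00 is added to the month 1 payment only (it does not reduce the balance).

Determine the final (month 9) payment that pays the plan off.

$348.38

Month 1: $2,742.31 +$41.13 interest = $2,783.44; pay $309.27 (+ $60.00 fee) → $2,474.17
Month 2: $2,474.17 +$37.11 interest = $2,511.28; pay $313.91 → $2,197.37
Month 3: $2,197.37 +$32.96 interest = $2,230.33; pay $318.61 → $1,911.72
Month 4: $1,911.72 +$28.67 interest = $1,940.39; pay $323.39 → $1,617.00
Month 5: $1,617.00 +$24.25 interest = $1,641.25; pay $328.25 → $1,313.00
Month 6: $1,313.00 +$19.69 interest = $1,332.69; pay $333.17 → $999.52
Month 7: $999.52 +$14.99 interest = $1,014.51; pay $338.17 → $676.34
Month 8: $676.34 +$10.14 interest = $686.48; pay $343.24 → $343.24
Month 9: $343.24 +$5.14 interest = $348.38; pay $348.38 → $0.00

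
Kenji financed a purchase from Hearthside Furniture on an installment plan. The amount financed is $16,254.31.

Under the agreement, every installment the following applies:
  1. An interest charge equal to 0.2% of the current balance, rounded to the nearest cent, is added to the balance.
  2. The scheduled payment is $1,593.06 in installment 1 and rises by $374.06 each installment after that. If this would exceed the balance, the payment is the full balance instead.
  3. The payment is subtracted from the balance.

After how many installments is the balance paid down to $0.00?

7

Installment 1: $16,254.31 +$32.51 interest = $16,286.82; pay $1,593.06 → $14,693.76
Installment 2: $14,693.76 +$29.39 interest = $14,723.15; pay $1,967.12 → $12,756.03
Installment 3: $12,756.03 +$25.51 interest = $12,781.54; pay $2,341.18 → $10,440.36
Installment 4: $10,440.36 +$20.88 interest = $10,461.24; pay $2,715.24 → $7,746.00
Installment 5: $7,746.00 +$15.49 interest = $7,761.49; pay $3,089.30 → $4,672.19
Installment 6: $4,672.19 +$9.34 interest = $4,681.53; pay $3,463.36 → $1,218.17
Installment 7: $1,218.17 +$2.44 interest = $1,220.61; pay $1,220.61 → $0.00
Balance reaches $0.00 in installment 7.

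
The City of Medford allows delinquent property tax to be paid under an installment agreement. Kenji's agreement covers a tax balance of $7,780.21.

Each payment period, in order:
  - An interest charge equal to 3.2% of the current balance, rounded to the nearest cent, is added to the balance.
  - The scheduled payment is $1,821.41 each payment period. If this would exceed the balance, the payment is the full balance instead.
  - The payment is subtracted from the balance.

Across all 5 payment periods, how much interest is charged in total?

$725.30

Payment period 1: $7,780.21 +$248.97 interest = $8,029.18; pay $1,821.41 → $6,207.77
Payment period 2: $6,207.77 +$198.65 interest = $6,406.42; pay $1,821.41 → $4,585.01
Payment period 3: $4,585.01 +$146.72 interest = $4,731.73; pay $1,821.41 → $2,910.32
Payment period 4: $2,910.32 +$93.13 interest = $3,003.45; pay $1,821.41 → $1,182.04
Payment period 5: $1,182.04 +$37.83 interest = $1,219.87; pay $1,219.87 → $0.00
Total interest: $248.97 + $198.65 + $146.72 + $93.13 + $37.83 = $725.30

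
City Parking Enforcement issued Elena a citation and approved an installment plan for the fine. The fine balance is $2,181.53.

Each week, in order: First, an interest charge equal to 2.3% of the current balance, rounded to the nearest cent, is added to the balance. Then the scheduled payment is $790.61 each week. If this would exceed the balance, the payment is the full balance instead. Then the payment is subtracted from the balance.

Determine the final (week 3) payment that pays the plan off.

$699.36

Week 1: $2,181.53 +$50.18 interest = $2,231.71; pay $790.61 → $1,441.10
Week 2: $1,441.10 +$33.15 interest = $1,474.25; pay $790.61 → $683.64
Week 3: $683.64 +$15.72 interest = $699.36; pay $699.36 → $0.00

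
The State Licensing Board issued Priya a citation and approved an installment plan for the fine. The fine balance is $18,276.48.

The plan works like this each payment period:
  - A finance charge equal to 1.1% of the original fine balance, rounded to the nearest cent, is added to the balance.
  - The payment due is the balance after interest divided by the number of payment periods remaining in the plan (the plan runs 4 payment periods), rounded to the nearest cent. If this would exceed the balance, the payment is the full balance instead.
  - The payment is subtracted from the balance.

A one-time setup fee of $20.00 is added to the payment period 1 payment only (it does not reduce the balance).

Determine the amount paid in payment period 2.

Payment period 1: $18,276.48 +$201.04 interest = $18,477.52; pay $4,619.38 (+ $20.00 fee) → $13,858.14
Payment period 2: $13,858.14 +$201.04 interest = $14,059.18; pay $4,686.39 → $9,372.79

$4,686.39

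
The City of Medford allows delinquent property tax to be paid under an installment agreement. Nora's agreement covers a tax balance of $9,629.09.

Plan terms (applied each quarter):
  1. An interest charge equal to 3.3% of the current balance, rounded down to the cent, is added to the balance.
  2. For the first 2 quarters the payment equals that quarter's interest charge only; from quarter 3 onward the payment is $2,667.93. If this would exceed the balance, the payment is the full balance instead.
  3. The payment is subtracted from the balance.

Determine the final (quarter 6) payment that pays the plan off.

$2,420.65

Quarter 1: $9,629.09 +$317.75 interest = $9,946.84; pay $317.75 → $9,629.09
Quarter 2: $9,629.09 +$317.75 interest = $9,946.84; pay $317.75 → $9,629.09
Quarter 3: $9,629.09 +$317.75 interest = $9,946.84; pay $2,667.93 → $7,278.91
Quarter 4: $7,278.91 +$240.20 interest = $7,519.11; pay $2,667.93 → $4,851.18
Quarter 5: $4,851.18 +$160.08 interest = $5,011.26; pay $2,667.93 → $2,343.33
Quarter 6: $2,343.33 +$77.32 interest = $2,420.65; pay $2,420.65 → $0.00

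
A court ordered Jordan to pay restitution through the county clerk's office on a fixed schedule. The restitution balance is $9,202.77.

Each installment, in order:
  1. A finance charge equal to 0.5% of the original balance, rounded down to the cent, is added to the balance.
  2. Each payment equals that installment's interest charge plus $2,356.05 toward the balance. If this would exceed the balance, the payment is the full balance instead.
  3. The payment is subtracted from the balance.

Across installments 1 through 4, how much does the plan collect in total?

Installment 1: $9,202.77 +$46.01 interest = $9,248.78; pay $2,402.06 → $6,846.72
Installment 2: $6,846.72 +$46.01 interest = $6,892.73; pay $2,402.06 → $4,490.67
Installment 3: $4,490.67 +$46.01 interest = $4,536.68; pay $2,402.06 → $2,134.62
Installment 4: $2,134.62 +$46.01 interest = $2,180.63; pay $2,180.63 → $0.00
Total paid: $9,386.81

$9,386.81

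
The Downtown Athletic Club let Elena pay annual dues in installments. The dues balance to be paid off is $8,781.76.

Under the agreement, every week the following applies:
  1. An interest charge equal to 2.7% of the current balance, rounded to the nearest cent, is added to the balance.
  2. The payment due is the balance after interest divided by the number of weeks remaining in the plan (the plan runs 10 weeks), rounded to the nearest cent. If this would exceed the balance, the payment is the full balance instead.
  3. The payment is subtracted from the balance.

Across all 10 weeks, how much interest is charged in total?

Week 1: $8,781.76 +$237.11 interest = $9,018.87; pay $901.89 → $8,116.98
Week 2: $8,116.98 +$219.16 interest = $8,336.14; pay $926.24 → $7,409.90
Week 3: $7,409.90 +$200.07 interest = $7,609.97; pay $951.25 → $6,658.72
Week 4: $6,658.72 +$179.79 interest = $6,838.51; pay $976.93 → $5,861.58
Week 5: $5,861.58 +$158.26 interest = $6,019.84; pay $1,003.31 → $5,016.53
Week 6: $5,016.53 +$135.45 interest = $5,151.98; pay $1,030.40 → $4,121.58
Week 7: $4,121.58 +$111.28 interest = $4,232.86; pay $1,058.22 → $3,174.64
Week 8: $3,174.64 +$85.72 interest = $3,260.36; pay $1,086.79 → $2,173.57
Week 9: $2,173.57 +$58.69 interest = $2,232.26; pay $1,116.13 → $1,116.13
Week 10: $1,116.13 +$30.14 interest = $1,146.27; pay $1,146.27 → $0.00
Total interest: $237.11 + $219.16 + $200.07 + $179.79 + $158.26 + $135.45 + $111.28 + $85.72 + $58.69 + $30.14 = $1,415.67

$1,415.67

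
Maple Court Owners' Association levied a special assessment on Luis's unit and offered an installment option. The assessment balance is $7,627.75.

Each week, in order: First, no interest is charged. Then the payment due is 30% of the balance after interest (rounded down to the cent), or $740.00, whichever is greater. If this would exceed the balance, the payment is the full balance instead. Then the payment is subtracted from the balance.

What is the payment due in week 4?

$784.89

Week 1: opening $7,627.75; payment $2,288.32; balance $5,339.43
Week 2: opening $5,339.43; payment $1,601.82; balance $3,737.61
Week 3: opening $3,737.61; payment $1,121.28; balance $2,616.33
Week 4: opening $2,616.33; payment $784.89; balance $1,831.44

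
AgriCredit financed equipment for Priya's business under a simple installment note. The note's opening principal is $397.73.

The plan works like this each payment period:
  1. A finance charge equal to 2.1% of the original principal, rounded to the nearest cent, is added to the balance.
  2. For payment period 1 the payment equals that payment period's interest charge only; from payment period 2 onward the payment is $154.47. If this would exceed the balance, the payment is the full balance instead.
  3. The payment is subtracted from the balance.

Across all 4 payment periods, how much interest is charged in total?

$33.40

# | Opening | Interest | Payment | End bal
1 | $397.73 | $8.35 | $8.35 | $397.73
2 | $397.73 | $8.35 | $154.47 | $251.61
3 | $251.61 | $8.35 | $154.47 | $105.49
4 | $105.49 | $8.35 | $113.84 | $0.00
Total interest: $8.35 + $8.35 + $8.35 + $8.35 = $33.40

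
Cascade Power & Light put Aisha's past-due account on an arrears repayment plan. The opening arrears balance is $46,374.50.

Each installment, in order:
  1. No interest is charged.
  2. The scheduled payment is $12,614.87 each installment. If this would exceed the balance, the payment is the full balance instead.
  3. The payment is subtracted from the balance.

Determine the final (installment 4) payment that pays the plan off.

$8,529.89

# | Opening | Payment | End bal
1 | $46,374.50 | $12,614.87 | $33,759.63
2 | $33,759.63 | $12,614.87 | $21,144.76
3 | $21,144.76 | $12,614.87 | $8,529.89
4 | $8,529.89 | $8,529.89 | $0.00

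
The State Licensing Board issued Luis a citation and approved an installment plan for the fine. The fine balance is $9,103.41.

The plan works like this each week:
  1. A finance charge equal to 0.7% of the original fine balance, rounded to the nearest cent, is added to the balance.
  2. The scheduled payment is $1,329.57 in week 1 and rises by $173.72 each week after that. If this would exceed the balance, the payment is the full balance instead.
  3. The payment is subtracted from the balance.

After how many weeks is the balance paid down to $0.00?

# | Opening | Interest | Payment | End bal
1 | $9,103.41 | $63.72 | $1,329.57 | $7,837.56
2 | $7,837.56 | $63.72 | $1,503.29 | $6,397.99
3 | $6,397.99 | $63.72 | $1,677.01 | $4,784.70
4 | $4,784.70 | $63.72 | $1,850.73 | $2,997.69
5 | $2,997.69 | $63.72 | $2,024.45 | $1,036.96
6 | $1,036.96 | $63.72 | $1,100.68 | $0.00
Balance reaches $0.00 in week 6.

6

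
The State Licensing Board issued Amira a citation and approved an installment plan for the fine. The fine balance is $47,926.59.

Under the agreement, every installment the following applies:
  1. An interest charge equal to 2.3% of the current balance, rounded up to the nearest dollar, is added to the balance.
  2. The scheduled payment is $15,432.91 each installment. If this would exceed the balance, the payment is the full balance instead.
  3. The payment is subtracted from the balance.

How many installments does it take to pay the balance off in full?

# | Opening | Interest | Payment | End bal
1 | $47,926.59 | $1,103.00 | $15,432.91 | $33,596.68
2 | $33,596.68 | $773.00 | $15,432.91 | $18,936.77
3 | $18,936.77 | $436.00 | $15,432.91 | $3,939.86
4 | $3,939.86 | $91.00 | $4,030.86 | $0.00
Balance reaches $0.00 in installment 4.

4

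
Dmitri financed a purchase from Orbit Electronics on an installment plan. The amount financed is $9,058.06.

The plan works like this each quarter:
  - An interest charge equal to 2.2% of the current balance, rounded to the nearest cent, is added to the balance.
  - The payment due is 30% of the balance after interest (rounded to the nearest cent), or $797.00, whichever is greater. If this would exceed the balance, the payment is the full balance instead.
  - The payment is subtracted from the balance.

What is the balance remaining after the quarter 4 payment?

Quarter 1: opening $9,058.06; interest $199.28 → $9,257.34; payment $2,777.20; balance $6,480.14
Quarter 2: opening $6,480.14; interest $142.56 → $6,622.70; payment $1,986.81; balance $4,635.89
Quarter 3: opening $4,635.89; interest $101.99 → $4,737.88; payment $1,421.36; balance $3,316.52
Quarter 4: opening $3,316.52; interest $72.96 → $3,389.48; payment $1,016.84; balance $2,372.64

$2,372.64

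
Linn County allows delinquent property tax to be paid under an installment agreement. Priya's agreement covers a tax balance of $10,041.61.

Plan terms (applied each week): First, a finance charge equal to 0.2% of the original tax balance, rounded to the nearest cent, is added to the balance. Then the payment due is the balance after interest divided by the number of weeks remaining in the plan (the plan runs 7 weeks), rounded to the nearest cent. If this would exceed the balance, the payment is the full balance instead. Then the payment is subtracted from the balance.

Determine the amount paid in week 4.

$1,449.77

Week 1: $10,041.61 +$20.08 interest = $10,061.69; pay $1,437.38 → $8,624.31
Week 2: $8,624.31 +$20.08 interest = $8,644.39; pay $1,440.73 → $7,203.66
Week 3: $7,203.66 +$20.08 interest = $7,223.74; pay $1,444.75 → $5,778.99
Week 4: $5,778.99 +$20.08 interest = $5,799.07; pay $1,449.77 → $4,349.30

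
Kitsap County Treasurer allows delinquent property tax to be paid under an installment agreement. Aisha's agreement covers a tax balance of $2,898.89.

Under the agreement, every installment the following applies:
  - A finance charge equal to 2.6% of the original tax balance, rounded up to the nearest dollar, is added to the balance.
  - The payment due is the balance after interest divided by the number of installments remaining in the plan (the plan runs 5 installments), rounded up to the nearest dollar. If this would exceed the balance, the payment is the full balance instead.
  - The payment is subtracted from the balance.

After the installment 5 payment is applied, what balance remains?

$0.00

# | Opening | Interest | Payment | End bal
1 | $2,898.89 | $76.00 | $595.00 | $2,379.89
2 | $2,379.89 | $76.00 | $614.00 | $1,841.89
3 | $1,841.89 | $76.00 | $640.00 | $1,277.89
4 | $1,277.89 | $76.00 | $677.00 | $676.89
5 | $676.89 | $76.00 | $752.89 | $0.00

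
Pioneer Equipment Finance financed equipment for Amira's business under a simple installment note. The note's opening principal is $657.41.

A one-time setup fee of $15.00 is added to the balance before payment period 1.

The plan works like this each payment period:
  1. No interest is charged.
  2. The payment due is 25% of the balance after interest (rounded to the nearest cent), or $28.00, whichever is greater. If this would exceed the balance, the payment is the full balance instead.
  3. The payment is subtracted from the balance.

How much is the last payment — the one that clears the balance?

$5.75

Payment period 1: opening $672.41; payment $168.10; balance $504.31
Payment period 2: opening $504.31; payment $126.08; balance $378.23
Payment period 3: opening $378.23; payment $94.56; balance $283.67
Payment period 4: opening $283.67; payment $70.92; balance $212.75
Payment period 5: opening $212.75; payment $53.19; balance $159.56
Payment period 6: opening $159.56; payment $39.89; balance $119.67
Payment period 7: opening $119.67; payment $29.92; balance $89.75
Payment period 8: opening $89.75; payment $28.00; balance $61.75
Payment period 9: opening $61.75; payment $28.00; balance $33.75
Payment period 10: opening $33.75; payment $28.00; balance $5.75
Payment period 11: opening $5.75; payment $5.75; balance $0.00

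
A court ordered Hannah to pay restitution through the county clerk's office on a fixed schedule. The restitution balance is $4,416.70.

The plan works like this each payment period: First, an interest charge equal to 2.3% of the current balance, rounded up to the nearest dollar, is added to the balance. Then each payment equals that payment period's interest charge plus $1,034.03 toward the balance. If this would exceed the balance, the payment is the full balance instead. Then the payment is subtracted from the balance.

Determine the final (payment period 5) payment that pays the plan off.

$287.58

# | Opening | Interest | Payment | End bal
1 | $4,416.70 | $102.00 | $1,136.03 | $3,382.67
2 | $3,382.67 | $78.00 | $1,112.03 | $2,348.64
3 | $2,348.64 | $55.00 | $1,089.03 | $1,314.61
4 | $1,314.61 | $31.00 | $1,065.03 | $280.58
5 | $280.58 | $7.00 | $287.58 | $0.00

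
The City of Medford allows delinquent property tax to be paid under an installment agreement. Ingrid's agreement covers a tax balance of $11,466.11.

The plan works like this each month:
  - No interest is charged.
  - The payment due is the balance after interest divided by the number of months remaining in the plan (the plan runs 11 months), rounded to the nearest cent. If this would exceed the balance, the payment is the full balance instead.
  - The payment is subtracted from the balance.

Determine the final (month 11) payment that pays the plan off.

$1,042.37

Month 1: $11,466.11 − $1,042.37 → $10,423.74
Month 2: $10,423.74 − $1,042.37 → $9,381.37
Month 3: $9,381.37 − $1,042.37 → $8,339.00
Month 4: $8,339.00 − $1,042.38 → $7,296.62
Month 5: $7,296.62 − $1,042.37 → $6,254.25
Month 6: $6,254.25 − $1,042.38 → $5,211.87
Month 7: $5,211.87 − $1,042.37 → $4,169.50
Month 8: $4,169.50 − $1,042.38 → $3,127.12
Month 9: $3,127.12 − $1,042.37 → $2,084.75
Month 10: $2,084.75 − $1,042.38 → $1,042.37
Month 11: $1,042.37 − $1,042.37 → $0.00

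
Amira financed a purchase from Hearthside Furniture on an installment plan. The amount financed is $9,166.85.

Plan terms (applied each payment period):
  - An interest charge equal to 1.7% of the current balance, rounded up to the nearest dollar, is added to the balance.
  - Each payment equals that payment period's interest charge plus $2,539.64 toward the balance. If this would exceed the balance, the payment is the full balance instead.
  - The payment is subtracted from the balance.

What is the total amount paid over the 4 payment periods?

$9,532.85

Payment period 1: opening $9,166.85; interest $156.00 → $9,322.85; payment $2,695.64; balance $6,627.21
Payment period 2: opening $6,627.21; interest $113.00 → $6,740.21; payment $2,652.64; balance $4,087.57
Payment period 3: opening $4,087.57; interest $70.00 → $4,157.57; payment $2,609.64; balance $1,547.93
Payment period 4: opening $1,547.93; interest $27.00 → $1,574.93; payment $1,574.93; balance $0.00
Total paid: $9,532.85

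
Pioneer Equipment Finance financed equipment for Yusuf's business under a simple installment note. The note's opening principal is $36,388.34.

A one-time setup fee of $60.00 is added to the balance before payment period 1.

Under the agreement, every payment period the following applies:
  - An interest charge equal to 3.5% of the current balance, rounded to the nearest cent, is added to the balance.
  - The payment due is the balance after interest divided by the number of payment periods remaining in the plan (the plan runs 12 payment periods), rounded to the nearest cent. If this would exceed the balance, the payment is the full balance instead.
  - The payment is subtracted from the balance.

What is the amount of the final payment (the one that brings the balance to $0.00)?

Payment period 1: opening $36,448.34; interest $1,275.69 → $37,724.03; payment $3,143.67; balance $34,580.36
Payment period 2: opening $34,580.36; interest $1,210.31 → $35,790.67; payment $3,253.70; balance $32,536.97
Payment period 3: opening $32,536.97; interest $1,138.79 → $33,675.76; payment $3,367.58; balance $30,308.18
Payment period 4: opening $30,308.18; interest $1,060.79 → $31,368.97; payment $3,485.44; balance $27,883.53
Payment period 5: opening $27,883.53; interest $975.92 → $28,859.45; payment $3,607.43; balance $25,252.02
Payment period 6: opening $25,252.02; interest $883.82 → $26,135.84; payment $3,733.69; balance $22,402.15
Payment period 7: opening $22,402.15; interest $784.08 → $23,186.23; payment $3,864.37; balance $19,321.86
Payment period 8: opening $19,321.86; interest $676.27 → $19,998.13; payment $3,999.63; balance $15,998.50
Payment period 9: opening $15,998.50; interest $559.95 → $16,558.45; payment $4,139.61; balance $12,418.84
Payment period 10: opening $12,418.84; interest $434.66 → $12,853.50; payment $4,284.50; balance $8,569.00
Payment period 11: opening $8,569.00; interest $299.92 → $8,868.92; payment $4,434.46; balance $4,434.46
Payment period 12: opening $4,434.46; interest $155.21 → $4,589.67; payment $4,589.67; balance $0.00

$4,589.67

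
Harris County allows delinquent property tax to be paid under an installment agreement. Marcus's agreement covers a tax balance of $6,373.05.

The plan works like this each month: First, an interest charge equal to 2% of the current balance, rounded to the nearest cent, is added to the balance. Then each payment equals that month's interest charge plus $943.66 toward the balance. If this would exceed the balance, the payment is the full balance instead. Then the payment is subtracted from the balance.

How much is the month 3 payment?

# | Opening | Interest | Payment | End bal
1 | $6,373.05 | $127.46 | $1,071.12 | $5,429.39
2 | $5,429.39 | $108.59 | $1,052.25 | $4,485.73
3 | $4,485.73 | $89.71 | $1,033.37 | $3,542.07

$1,033.37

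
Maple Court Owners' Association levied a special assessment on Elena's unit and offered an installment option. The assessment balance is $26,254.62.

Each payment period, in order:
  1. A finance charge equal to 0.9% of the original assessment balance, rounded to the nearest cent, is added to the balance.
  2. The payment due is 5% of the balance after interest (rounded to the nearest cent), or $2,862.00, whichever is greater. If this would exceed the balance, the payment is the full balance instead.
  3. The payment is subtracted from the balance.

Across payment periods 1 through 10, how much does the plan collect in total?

$28,617.52

Payment period 1: $26,254.62 +$236.29 interest = $26,490.91; pay $2,862.00 → $23,628.91
Payment period 2: $23,628.91 +$236.29 interest = $23,865.20; pay $2,862.00 → $21,003.20
Payment period 3: $21,003.20 +$236.29 interest = $21,239.49; pay $2,862.00 → $18,377.49
Payment period 4: $18,377.49 +$236.29 interest = $18,613.78; pay $2,862.00 → $15,751.78
Payment period 5: $15,751.78 +$236.29 interest = $15,988.07; pay $2,862.00 → $13,126.07
Payment period 6: $13,126.07 +$236.29 interest = $13,362.36; pay $2,862.00 → $10,500.36
Payment period 7: $10,500.36 +$236.29 interest = $10,736.65; pay $2,862.00 → $7,874.65
Payment period 8: $7,874.65 +$236.29 interest = $8,110.94; pay $2,862.00 → $5,248.94
Payment period 9: $5,248.94 +$236.29 interest = $5,485.23; pay $2,862.00 → $2,623.23
Payment period 10: $2,623.23 +$236.29 interest = $2,859.52; pay $2,859.52 → $0.00
Total paid: $28,617.52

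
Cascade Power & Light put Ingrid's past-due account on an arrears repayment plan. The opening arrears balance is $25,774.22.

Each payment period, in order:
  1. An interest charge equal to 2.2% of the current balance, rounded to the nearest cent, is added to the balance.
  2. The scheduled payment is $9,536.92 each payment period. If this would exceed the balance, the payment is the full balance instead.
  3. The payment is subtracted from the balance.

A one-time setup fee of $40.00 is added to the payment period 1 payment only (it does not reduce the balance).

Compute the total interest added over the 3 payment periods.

$1,104.75

# | Opening | Interest | Payment | Fee | End bal
1 | $25,774.22 | $567.03 | $9,536.92 | $40.00 | $16,804.33
2 | $16,804.33 | $369.70 | $9,536.92 | — | $7,637.11
3 | $7,637.11 | $168.02 | $7,805.13 | — | $0.00
Total interest: $567.03 + $369.70 + $168.02 = $1,104.75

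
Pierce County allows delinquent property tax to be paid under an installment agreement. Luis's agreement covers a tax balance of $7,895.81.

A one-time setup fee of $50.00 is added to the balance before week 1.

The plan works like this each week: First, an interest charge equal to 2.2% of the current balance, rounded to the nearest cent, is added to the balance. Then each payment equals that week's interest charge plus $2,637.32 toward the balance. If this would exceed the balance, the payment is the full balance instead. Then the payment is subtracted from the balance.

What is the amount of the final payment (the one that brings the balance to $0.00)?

Week 1: opening $7,945.81; interest $174.81 → $8,120.62; payment $2,812.13; balance $5,308.49
Week 2: opening $5,308.49; interest $116.79 → $5,425.28; payment $2,754.11; balance $2,671.17
Week 3: opening $2,671.17; interest $58.77 → $2,729.94; payment $2,696.09; balance $33.85
Week 4: opening $33.85; interest $0.74 → $34.59; payment $34.59; balance $0.00

$34.59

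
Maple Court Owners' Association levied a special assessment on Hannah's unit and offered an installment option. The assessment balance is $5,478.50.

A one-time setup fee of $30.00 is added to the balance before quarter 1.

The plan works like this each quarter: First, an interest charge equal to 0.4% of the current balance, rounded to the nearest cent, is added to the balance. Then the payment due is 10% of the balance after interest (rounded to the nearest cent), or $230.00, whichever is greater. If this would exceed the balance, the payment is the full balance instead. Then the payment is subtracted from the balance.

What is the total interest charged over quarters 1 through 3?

$59.93

Quarter 1: $5,508.50 +$22.03 interest = $5,530.53; pay $553.05 → $4,977.48
Quarter 2: $4,977.48 +$19.91 interest = $4,997.39; pay $499.74 → $4,497.65
Quarter 3: $4,497.65 +$17.99 interest = $4,515.64; pay $451.56 → $4,064.08
Total interest: $22.03 + $19.91 + $17.99 = $59.93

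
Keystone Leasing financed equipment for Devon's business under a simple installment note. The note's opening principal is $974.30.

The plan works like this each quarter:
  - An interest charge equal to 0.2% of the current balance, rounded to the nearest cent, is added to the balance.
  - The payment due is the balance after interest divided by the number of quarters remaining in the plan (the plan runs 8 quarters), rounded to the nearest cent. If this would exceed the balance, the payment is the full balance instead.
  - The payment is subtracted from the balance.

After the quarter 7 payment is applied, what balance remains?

$123.50

Quarter 1: $974.30 +$1.95 interest = $976.25; pay $122.03 → $854.22
Quarter 2: $854.22 +$1.71 interest = $855.93; pay $122.28 → $733.65
Quarter 3: $733.65 +$1.47 interest = $735.12; pay $122.52 → $612.60
Quarter 4: $612.60 +$1.23 interest = $613.83; pay $122.77 → $491.06
Quarter 5: $491.06 +$0.98 interest = $492.04; pay $123.01 → $369.03
Quarter 6: $369.03 +$0.74 interest = $369.77; pay $123.26 → $246.51
Quarter 7: $246.51 +$0.49 interest = $247.00; pay $123.50 → $123.50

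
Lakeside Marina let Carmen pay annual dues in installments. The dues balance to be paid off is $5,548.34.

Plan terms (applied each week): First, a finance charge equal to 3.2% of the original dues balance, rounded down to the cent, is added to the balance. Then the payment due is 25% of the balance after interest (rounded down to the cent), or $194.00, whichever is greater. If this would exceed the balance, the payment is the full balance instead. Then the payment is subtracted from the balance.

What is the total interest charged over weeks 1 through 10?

$1,775.40

Week 1: $5,548.34 +$177.54 interest = $5,725.88; pay $1,431.47 → $4,294.41
Week 2: $4,294.41 +$177.54 interest = $4,471.95; pay $1,117.98 → $3,353.97
Week 3: $3,353.97 +$177.54 interest = $3,531.51; pay $882.87 → $2,648.64
Week 4: $2,648.64 +$177.54 interest = $2,826.18; pay $706.54 → $2,119.64
Week 5: $2,119.64 +$177.54 interest = $2,297.18; pay $574.29 → $1,722.89
Week 6: $1,722.89 +$177.54 interest = $1,900.43; pay $475.10 → $1,425.33
Week 7: $1,425.33 +$177.54 interest = $1,602.87; pay $400.71 → $1,202.16
Week 8: $1,202.16 +$177.54 interest = $1,379.70; pay $344.92 → $1,034.78
Week 9: $1,034.78 +$177.54 interest = $1,212.32; pay $303.08 → $909.24
Week 10: $909.24 +$177.54 interest = $1,086.78; pay $271.69 → $815.09
Total interest: $177.54 + $177.54 + $177.54 + $177.54 + $177.54 + $177.54 + $177.54 + $177.54 + $177.54 + $177.54 = $1,775.40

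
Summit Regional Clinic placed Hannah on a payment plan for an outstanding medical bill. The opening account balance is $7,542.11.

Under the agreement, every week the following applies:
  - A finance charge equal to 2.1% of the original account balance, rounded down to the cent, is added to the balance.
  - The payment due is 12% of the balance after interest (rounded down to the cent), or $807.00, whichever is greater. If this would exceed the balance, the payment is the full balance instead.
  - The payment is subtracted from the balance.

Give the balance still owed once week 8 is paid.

Week 1: $7,542.11 +$158.38 interest = $7,700.49; pay $924.05 → $6,776.44
Week 2: $6,776.44 +$158.38 interest = $6,934.82; pay $832.17 → $6,102.65
Week 3: $6,102.65 +$158.38 interest = $6,261.03; pay $807.00 → $5,454.03
Week 4: $5,454.03 +$158.38 interest = $5,612.41; pay $807.00 → $4,805.41
Week 5: $4,805.41 +$158.38 interest = $4,963.79; pay $807.00 → $4,156.79
Week 6: $4,156.79 +$158.38 interest = $4,315.17; pay $807.00 → $3,508.17
Week 7: $3,508.17 +$158.38 interest = $3,666.55; pay $807.00 → $2,859.55
Week 8: $2,859.55 +$158.38 interest = $3,017.93; pay $807.00 → $2,210.93

$2,210.93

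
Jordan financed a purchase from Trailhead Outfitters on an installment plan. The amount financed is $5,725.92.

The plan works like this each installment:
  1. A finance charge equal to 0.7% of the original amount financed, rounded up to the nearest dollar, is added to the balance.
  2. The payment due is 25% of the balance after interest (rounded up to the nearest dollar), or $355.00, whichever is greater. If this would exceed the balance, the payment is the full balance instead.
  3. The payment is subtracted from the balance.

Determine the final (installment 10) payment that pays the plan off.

Installment 1: opening $5,725.92; interest $41.00 → $5,766.92; payment $1,442.00; balance $4,324.92
Installment 2: opening $4,324.92; interest $41.00 → $4,365.92; payment $1,092.00; balance $3,273.92
Installment 3: opening $3,273.92; interest $41.00 → $3,314.92; payment $829.00; balance $2,485.92
Installment 4: opening $2,485.92; interest $41.00 → $2,526.92; payment $632.00; balance $1,894.92
Installment 5: opening $1,894.92; interest $41.00 → $1,935.92; payment $484.00; balance $1,451.92
Installment 6: opening $1,451.92; interest $41.00 → $1,492.92; payment $374.00; balance $1,118.92
Installment 7: opening $1,118.92; interest $41.00 → $1,159.92; payment $355.00; balance $804.92
Installment 8: opening $804.92; interest $41.00 → $845.92; payment $355.00; balance $490.92
Installment 9: opening $490.92; interest $41.00 → $531.92; payment $355.00; balance $176.92
Installment 10: opening $176.92; interest $41.00 → $217.92; payment $217.92; balance $0.00

$217.92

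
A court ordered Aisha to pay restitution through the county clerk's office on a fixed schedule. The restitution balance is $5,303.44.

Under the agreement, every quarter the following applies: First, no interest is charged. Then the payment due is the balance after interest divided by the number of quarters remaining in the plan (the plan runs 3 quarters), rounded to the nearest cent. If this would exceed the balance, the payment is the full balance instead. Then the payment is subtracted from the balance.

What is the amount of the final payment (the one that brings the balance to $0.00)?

$1,767.81

Quarter 1: $5,303.44 − $1,767.81 → $3,535.63
Quarter 2: $3,535.63 − $1,767.82 → $1,767.81
Quarter 3: $1,767.81 − $1,767.81 → $0.00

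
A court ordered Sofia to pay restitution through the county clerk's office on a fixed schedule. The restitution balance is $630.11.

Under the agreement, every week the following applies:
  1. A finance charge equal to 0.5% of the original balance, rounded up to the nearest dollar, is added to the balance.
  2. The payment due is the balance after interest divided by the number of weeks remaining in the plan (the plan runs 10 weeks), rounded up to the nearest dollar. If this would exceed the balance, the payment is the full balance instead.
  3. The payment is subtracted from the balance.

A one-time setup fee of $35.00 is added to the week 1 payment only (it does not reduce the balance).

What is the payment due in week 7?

$67.00

# | Opening | Interest | Payment | Fee | End bal
1 | $630.11 | $4.00 | $64.00 | $35.00 | $570.11
2 | $570.11 | $4.00 | $64.00 | — | $510.11
3 | $510.11 | $4.00 | $65.00 | — | $449.11
4 | $449.11 | $4.00 | $65.00 | — | $388.11
5 | $388.11 | $4.00 | $66.00 | — | $326.11
6 | $326.11 | $4.00 | $67.00 | — | $263.11
7 | $263.11 | $4.00 | $67.00 | — | $200.11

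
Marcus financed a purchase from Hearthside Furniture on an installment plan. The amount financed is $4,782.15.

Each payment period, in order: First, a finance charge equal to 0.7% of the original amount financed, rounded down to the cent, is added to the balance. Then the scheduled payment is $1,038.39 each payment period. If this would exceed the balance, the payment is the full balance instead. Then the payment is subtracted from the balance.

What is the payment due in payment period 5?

# | Opening | Interest | Payment | End bal
1 | $4,782.15 | $33.47 | $1,038.39 | $3,777.23
2 | $3,777.23 | $33.47 | $1,038.39 | $2,772.31
3 | $2,772.31 | $33.47 | $1,038.39 | $1,767.39
4 | $1,767.39 | $33.47 | $1,038.39 | $762.47
5 | $762.47 | $33.47 | $795.94 | $0.00

$795.94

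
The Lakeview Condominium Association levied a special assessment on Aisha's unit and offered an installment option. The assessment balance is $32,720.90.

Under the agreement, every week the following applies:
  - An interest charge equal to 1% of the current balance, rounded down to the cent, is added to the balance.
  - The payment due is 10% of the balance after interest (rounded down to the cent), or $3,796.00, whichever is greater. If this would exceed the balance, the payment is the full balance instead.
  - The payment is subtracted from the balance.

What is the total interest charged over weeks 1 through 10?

Week 1: $32,720.90 +$327.20 interest = $33,048.10; pay $3,796.00 → $29,252.10
Week 2: $29,252.10 +$292.52 interest = $29,544.62; pay $3,796.00 → $25,748.62
Week 3: $25,748.62 +$257.48 interest = $26,006.10; pay $3,796.00 → $22,210.10
Week 4: $22,210.10 +$222.10 interest = $22,432.20; pay $3,796.00 → $18,636.20
Week 5: $18,636.20 +$186.36 interest = $18,822.56; pay $3,796.00 → $15,026.56
Week 6: $15,026.56 +$150.26 interest = $15,176.82; pay $3,796.00 → $11,380.82
Week 7: $11,380.82 +$113.80 interest = $11,494.62; pay $3,796.00 → $7,698.62
Week 8: $7,698.62 +$76.98 interest = $7,775.60; pay $3,796.00 → $3,979.60
Week 9: $3,979.60 +$39.79 interest = $4,019.39; pay $3,796.00 → $223.39
Week 10: $223.39 +$2.23 interest = $225.62; pay $225.62 → $0.00
Total interest: $327.20 + $292.52 + $257.48 + $222.10 + $186.36 + $150.26 + $113.80 + $76.98 + $39.79 + $2.23 = $1,668.72

$1,668.72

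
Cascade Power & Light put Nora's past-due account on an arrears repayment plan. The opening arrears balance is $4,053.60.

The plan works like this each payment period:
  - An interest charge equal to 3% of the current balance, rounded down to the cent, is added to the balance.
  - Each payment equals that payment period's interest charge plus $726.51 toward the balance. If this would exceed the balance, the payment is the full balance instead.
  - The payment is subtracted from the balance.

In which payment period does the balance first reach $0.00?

6

Payment period 1: opening $4,053.60; interest $121.60 → $4,175.20; payment $848.11; balance $3,327.09
Payment period 2: opening $3,327.09; interest $99.81 → $3,426.90; payment $826.32; balance $2,600.58
Payment period 3: opening $2,600.58; interest $78.01 → $2,678.59; payment $804.52; balance $1,874.07
Payment period 4: opening $1,874.07; interest $56.22 → $1,930.29; payment $782.73; balance $1,147.56
Payment period 5: opening $1,147.56; interest $34.42 → $1,181.98; payment $760.93; balance $421.05
Payment period 6: opening $421.05; interest $12.63 → $433.68; payment $433.68; balance $0.00
Balance reaches $0.00 in payment period 6.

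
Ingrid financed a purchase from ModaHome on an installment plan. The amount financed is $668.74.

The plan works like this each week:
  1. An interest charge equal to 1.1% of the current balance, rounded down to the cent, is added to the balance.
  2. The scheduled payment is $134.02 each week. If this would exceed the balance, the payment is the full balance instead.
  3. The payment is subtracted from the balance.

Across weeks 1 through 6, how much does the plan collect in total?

$691.64

Week 1: opening $668.74; interest $7.35 → $676.09; payment $134.02; balance $542.07
Week 2: opening $542.07; interest $5.96 → $548.03; payment $134.02; balance $414.01
Week 3: opening $414.01; interest $4.55 → $418.56; payment $134.02; balance $284.54
Week 4: opening $284.54; interest $3.12 → $287.66; payment $134.02; balance $153.64
Week 5: opening $153.64; interest $1.69 → $155.33; payment $134.02; balance $21.31
Week 6: opening $21.31; interest $0.23 → $21.54; payment $21.54; balance $0.00
Total paid: $691.64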